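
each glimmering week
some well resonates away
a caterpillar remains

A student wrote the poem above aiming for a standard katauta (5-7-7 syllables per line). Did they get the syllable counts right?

Yes

Line 1: each(1) + glimmering(3) + week(1) = 5 ✓
Line 2: some(1) + well(1) + resonates(3) + away(2) = 7 ✓
Line 3: a(1) + caterpillar(4) + remains(2) = 7 ✓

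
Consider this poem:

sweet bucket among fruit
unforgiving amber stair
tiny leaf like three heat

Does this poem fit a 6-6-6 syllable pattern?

No

Line 1: "sweet bucket among fruit": 1+2+2+1 = 6 ✓
Line 2: "unforgiving amber stair": 4+2+1 = 7 (expected 6)
Line 3: "tiny leaf like three heat": 2+1+1+1+1 = 6 ✓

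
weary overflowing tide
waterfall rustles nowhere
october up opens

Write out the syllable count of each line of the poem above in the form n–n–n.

Line 1: weary(2) + overflowing(4) + tide(1) = 7
Line 2: waterfall(3) + rustles(2) + nowhere(2) = 7
Line 3: october(3) + up(1) + opens(2) = 6

7–7–6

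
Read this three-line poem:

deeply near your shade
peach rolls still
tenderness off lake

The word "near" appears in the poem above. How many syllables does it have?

1

"near" has 1 syllable.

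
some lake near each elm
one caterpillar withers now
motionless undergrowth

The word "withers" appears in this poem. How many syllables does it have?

2

"withers" has 2 syllables.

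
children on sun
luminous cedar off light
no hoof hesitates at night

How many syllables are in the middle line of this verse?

The middle line: "luminous cedar off light": 3+2+1+1 = 7

7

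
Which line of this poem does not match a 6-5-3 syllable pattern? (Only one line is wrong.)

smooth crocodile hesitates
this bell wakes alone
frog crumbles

Line 1: smooth(1) + crocodile(3) + hesitates(3) = 7 (expected 6)
Line 2: this(1) + bell(1) + wakes(1) + alone(2) = 5 ✓
Line 3: frog(1) + crumbles(2) = 3 ✓

Line 1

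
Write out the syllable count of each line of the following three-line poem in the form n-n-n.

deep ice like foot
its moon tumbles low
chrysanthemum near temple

4-5-7

Line 1: deep (1), ice (1), like (1), foot (1) → 4
Line 2: its (1), moon (1), tumbles (2), low (1) → 5
Line 3: chrysanthemum (4), near (1), temple (2) → 7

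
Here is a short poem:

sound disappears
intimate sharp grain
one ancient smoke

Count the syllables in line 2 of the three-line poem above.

Line 2: intimate(3) + sharp(1) + grain(1) = 5

5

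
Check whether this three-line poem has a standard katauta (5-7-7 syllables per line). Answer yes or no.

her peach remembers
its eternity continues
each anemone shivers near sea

Line 1: "her peach remembers": 1+1+3 = 5 ✓
Line 2: "its eternity continues": 1+4+3 = 8 (expected 7)
Line 3: "each anemone shivers near sea": 1+4+2+1+1 = 9 (expected 7)

No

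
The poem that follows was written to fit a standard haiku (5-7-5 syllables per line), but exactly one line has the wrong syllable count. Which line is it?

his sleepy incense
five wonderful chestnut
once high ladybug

Line 1: his (1), sleepy (2), incense (2) → 5 ✓
Line 2: five (1), wonderful (3), chestnut (2) → 6 (expected 7)
Line 3: once (1), high (1), ladybug (3) → 5 ✓

The second line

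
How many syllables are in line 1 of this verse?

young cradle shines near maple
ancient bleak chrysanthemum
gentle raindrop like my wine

Line 1: "young cradle shines near maple": 1+2+1+1+2 = 7

7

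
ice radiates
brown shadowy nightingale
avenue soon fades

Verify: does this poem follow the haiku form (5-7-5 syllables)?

Line 1: ice(1) + radiates(3) = 4 (expected 5)
Line 2: brown(1) + shadowy(3) + nightingale(3) = 7 ✓
Line 3: avenue(3) + soon(1) + fades(1) = 5 ✓

No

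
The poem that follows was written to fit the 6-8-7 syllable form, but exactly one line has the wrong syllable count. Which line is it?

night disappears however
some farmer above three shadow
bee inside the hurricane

Line 1: night(1) + disappears(3) + however(3) = 7 (expected 6)
Line 2: some(1) + farmer(2) + above(2) + three(1) + shadow(2) = 8 ✓
Line 3: bee(1) + inside(2) + the(1) + hurricane(3) = 7 ✓

The first line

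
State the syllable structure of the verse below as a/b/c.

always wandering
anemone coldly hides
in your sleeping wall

5/7/5

Line 1: always(2) + wandering(3) = 5
Line 2: anemone(4) + coldly(2) + hides(1) = 7
Line 3: in(1) + your(1) + sleeping(2) + wall(1) = 5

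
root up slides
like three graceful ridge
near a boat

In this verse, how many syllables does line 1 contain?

3

Line 1: "root up slides": 1+1+1 = 3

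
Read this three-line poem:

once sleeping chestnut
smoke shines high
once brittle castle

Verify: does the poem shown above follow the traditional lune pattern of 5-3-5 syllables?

Line 1: "once sleeping chestnut": 1+2+2 = 5 ✓
Line 2: "smoke shines high": 1+1+1 = 3 ✓
Line 3: "once brittle castle": 1+2+2 = 5 ✓

Yes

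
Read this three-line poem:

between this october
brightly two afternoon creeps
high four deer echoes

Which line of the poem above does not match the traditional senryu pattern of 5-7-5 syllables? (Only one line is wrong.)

Line 1

Line 1: between (2), this (1), october (3) → 6 (expected 5)
Line 2: brightly (2), two (1), afternoon (3), creeps (1) → 7 ✓
Line 3: high (1), four (1), deer (1), echoes (2) → 5 ✓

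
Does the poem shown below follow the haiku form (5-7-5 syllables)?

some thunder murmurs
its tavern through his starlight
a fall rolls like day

Yes

Line 1: "some thunder murmurs": 1+2+2 = 5 ✓
Line 2: "its tavern through his starlight": 1+2+1+1+2 = 7 ✓
Line 3: "a fall rolls like day": 1+1+1+1+1 = 5 ✓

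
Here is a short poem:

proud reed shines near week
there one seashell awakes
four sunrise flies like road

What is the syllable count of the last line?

6

The last line: "four sunrise flies like road": 1+2+1+1+1 = 6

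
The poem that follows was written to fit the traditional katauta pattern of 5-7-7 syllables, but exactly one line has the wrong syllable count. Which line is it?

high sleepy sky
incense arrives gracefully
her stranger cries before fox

The first line

Line 1: "high sleepy sky": 1+2+1 = 4 (expected 5)
Line 2: "incense arrives gracefully": 2+2+3 = 7 ✓
Line 3: "her stranger cries before fox": 1+2+1+2+1 = 7 ✓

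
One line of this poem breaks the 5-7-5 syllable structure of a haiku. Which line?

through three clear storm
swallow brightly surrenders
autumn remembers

Line 1

Line 1: through (1), three (1), clear (1), storm (1) → 4 (expected 5)
Line 2: swallow (2), brightly (2), surrenders (3) → 7 ✓
Line 3: autumn (2), remembers (3) → 5 ✓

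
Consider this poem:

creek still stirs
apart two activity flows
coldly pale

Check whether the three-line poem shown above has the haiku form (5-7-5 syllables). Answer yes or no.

Line 1: "creek still stirs": 1+1+1 = 3 (expected 5)
Line 2: "apart two activity flows": 2+1+4+1 = 8 (expected 7)
Line 3: "coldly pale": 2+1 = 3 (expected 5)

No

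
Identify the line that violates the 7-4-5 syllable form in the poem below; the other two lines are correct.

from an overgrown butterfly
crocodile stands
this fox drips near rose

Line 1: "from an overgrown butterfly": 1+1+3+3 = 8 (expected 7)
Line 2: "crocodile stands": 3+1 = 4 ✓
Line 3: "this fox drips near rose": 1+1+1+1+1 = 5 ✓

The first line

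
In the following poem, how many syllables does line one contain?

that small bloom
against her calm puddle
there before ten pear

3

Line one: that(1) + small(1) + bloom(1) = 3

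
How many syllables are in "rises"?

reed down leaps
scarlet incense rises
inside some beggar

2

"rises" has 2 syllables.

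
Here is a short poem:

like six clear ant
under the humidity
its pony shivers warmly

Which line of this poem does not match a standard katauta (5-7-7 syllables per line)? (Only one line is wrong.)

The first line

Line 1: like (1), six (1), clear (1), ant (1) → 4 (expected 5)
Line 2: under (2), the (1), humidity (4) → 7 ✓
Line 3: its (1), pony (2), shivers (2), warmly (2) → 7 ✓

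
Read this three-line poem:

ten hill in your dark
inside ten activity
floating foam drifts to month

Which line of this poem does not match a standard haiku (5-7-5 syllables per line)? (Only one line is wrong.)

Line 1: ten(1) + hill(1) + in(1) + your(1) + dark(1) = 5 ✓
Line 2: inside(2) + ten(1) + activity(4) = 7 ✓
Line 3: floating(2) + foam(1) + drifts(1) + to(1) + month(1) = 6 (expected 5)

Line 3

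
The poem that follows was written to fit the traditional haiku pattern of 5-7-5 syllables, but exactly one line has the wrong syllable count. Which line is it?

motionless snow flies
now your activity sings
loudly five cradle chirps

Line 1: motionless(3) + snow(1) + flies(1) = 5 ✓
Line 2: now(1) + your(1) + activity(4) + sings(1) = 7 ✓
Line 3: loudly(2) + five(1) + cradle(2) + chirps(1) = 6 (expected 5)

Line 3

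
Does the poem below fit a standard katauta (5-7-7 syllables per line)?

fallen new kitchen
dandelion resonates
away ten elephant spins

Line 1: "fallen new kitchen": 2+1+2 = 5 ✓
Line 2: "dandelion resonates": 4+3 = 7 ✓
Line 3: "away ten elephant spins": 2+1+3+1 = 7 ✓

Yes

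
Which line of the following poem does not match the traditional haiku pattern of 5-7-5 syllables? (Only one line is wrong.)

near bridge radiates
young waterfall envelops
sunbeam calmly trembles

Line 1: near (1), bridge (1), radiates (3) → 5 ✓
Line 2: young (1), waterfall (3), envelops (3) → 7 ✓
Line 3: sunbeam (2), calmly (2), trembles (2) → 6 (expected 5)

The third line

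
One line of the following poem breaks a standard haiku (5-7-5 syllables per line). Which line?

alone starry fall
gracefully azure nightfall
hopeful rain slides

Line 1: alone(2) + starry(2) + fall(1) = 5 ✓
Line 2: gracefully(3) + azure(2) + nightfall(2) = 7 ✓
Line 3: hopeful(2) + rain(1) + slides(1) = 4 (expected 5)

The third line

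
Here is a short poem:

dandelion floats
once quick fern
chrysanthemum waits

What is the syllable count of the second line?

The second line: once (1), quick (1), fern (1) → 3

3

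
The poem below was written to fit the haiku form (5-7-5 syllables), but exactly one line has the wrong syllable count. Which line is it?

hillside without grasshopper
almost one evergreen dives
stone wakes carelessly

The first line

Line 1: "hillside without grasshopper": 2+2+3 = 7 (expected 5)
Line 2: "almost one evergreen dives": 2+1+3+1 = 7 ✓
Line 3: "stone wakes carelessly": 1+1+3 = 5 ✓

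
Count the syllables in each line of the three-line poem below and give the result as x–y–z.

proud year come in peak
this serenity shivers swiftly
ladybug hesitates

Line 1: proud (1), year (1), come (1), in (1), peak (1) → 5
Line 2: this (1), serenity (4), shivers (2), swiftly (2) → 9
Line 3: ladybug (3), hesitates (3) → 6

5–9–6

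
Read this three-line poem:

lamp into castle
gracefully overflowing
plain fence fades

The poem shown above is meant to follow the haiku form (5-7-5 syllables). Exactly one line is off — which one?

Line 3

Line 1: lamp (1), into (2), castle (2) → 5 ✓
Line 2: gracefully (3), overflowing (4) → 7 ✓
Line 3: plain (1), fence (1), fades (1) → 3 (expected 5)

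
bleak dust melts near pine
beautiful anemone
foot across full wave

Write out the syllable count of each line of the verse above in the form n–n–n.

5–7–5

Line 1: bleak (1), dust (1), melts (1), near (1), pine (1) → 5
Line 2: beautiful (3), anemone (4) → 7
Line 3: foot (1), across (2), full (1), wave (1) → 5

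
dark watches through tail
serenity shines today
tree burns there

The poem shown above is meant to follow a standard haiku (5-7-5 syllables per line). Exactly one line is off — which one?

Line 1: dark (1), watches (2), through (1), tail (1) → 5 ✓
Line 2: serenity (4), shines (1), today (2) → 7 ✓
Line 3: tree (1), burns (1), there (1) → 3 (expected 5)

Line 3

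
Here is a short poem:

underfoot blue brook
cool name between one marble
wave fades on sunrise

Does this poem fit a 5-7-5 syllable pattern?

Line 1: underfoot(3) + blue(1) + brook(1) = 5 ✓
Line 2: cool(1) + name(1) + between(2) + one(1) + marble(2) = 7 ✓
Line 3: wave(1) + fades(1) + on(1) + sunrise(2) = 5 ✓

Yes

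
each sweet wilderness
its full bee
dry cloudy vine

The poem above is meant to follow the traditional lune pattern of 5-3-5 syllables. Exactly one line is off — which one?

Line 1: each(1) + sweet(1) + wilderness(3) = 5 ✓
Line 2: its(1) + full(1) + bee(1) = 3 ✓
Line 3: dry(1) + cloudy(2) + vine(1) = 4 (expected 5)

The third line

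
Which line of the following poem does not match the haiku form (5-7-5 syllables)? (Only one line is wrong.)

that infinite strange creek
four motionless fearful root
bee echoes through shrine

The first line

Line 1: that(1) + infinite(3) + strange(1) + creek(1) = 6 (expected 5)
Line 2: four(1) + motionless(3) + fearful(2) + root(1) = 7 ✓
Line 3: bee(1) + echoes(2) + through(1) + shrine(1) = 5 ✓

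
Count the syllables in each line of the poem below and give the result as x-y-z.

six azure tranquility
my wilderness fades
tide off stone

7-5-3

Line 1: "six azure tranquility": 1+2+4 = 7
Line 2: "my wilderness fades": 1+3+1 = 5
Line 3: "tide off stone": 1+1+1 = 3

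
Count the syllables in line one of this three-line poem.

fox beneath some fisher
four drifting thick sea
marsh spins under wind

Line one: "fox beneath some fisher": 1+2+1+2 = 6

6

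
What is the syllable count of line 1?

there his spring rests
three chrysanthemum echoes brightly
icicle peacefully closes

4

Line 1: there(1) + his(1) + spring(1) + rests(1) = 4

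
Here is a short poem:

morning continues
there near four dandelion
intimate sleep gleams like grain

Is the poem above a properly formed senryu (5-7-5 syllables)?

Line 1: morning(2) + continues(3) = 5 ✓
Line 2: there(1) + near(1) + four(1) + dandelion(4) = 7 ✓
Line 3: intimate(3) + sleep(1) + gleams(1) + like(1) + grain(1) = 7 (expected 5)

No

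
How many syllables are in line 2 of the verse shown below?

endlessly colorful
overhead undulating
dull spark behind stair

7

Line 2: "overhead undulating": 3+4 = 7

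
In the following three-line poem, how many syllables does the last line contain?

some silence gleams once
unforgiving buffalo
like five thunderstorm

5

The last line: like (1), five (1), thunderstorm (3) → 5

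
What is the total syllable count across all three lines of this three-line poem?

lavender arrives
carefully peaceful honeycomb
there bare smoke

16

Line 1: lavender(3) + arrives(2) = 5
Line 2: carefully(3) + peaceful(2) + honeycomb(3) = 8
Line 3: there(1) + bare(1) + smoke(1) = 3
Total: 5 + 8 + 3 = 16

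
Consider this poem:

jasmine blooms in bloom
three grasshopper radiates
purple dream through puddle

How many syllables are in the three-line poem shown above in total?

Line 1: jasmine (2), blooms (1), in (1), bloom (1) → 5
Line 2: three (1), grasshopper (3), radiates (3) → 7
Line 3: purple (2), dream (1), through (1), puddle (2) → 6
Total: 5 + 7 + 6 = 18

18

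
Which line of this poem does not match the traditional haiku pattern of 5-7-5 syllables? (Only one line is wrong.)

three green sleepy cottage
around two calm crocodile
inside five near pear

Line 1: "three green sleepy cottage": 1+1+2+2 = 6 (expected 5)
Line 2: "around two calm crocodile": 2+1+1+3 = 7 ✓
Line 3: "inside five near pear": 2+1+1+1 = 5 ✓

Line 1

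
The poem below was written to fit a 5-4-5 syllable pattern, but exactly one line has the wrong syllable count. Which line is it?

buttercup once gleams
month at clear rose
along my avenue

Line 3

Line 1: buttercup(3) + once(1) + gleams(1) = 5 ✓
Line 2: month(1) + at(1) + clear(1) + rose(1) = 4 ✓
Line 3: along(2) + my(1) + avenue(3) = 6 (expected 5)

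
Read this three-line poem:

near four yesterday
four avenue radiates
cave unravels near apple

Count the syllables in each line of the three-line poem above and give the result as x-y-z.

Line 1: near (1), four (1), yesterday (3) → 5
Line 2: four (1), avenue (3), radiates (3) → 7
Line 3: cave (1), unravels (3), near (1), apple (2) → 7

5-7-7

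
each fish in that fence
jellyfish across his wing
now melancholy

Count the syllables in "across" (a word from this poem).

2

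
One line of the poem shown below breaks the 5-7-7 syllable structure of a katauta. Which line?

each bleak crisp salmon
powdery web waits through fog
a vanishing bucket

The third line

Line 1: "each bleak crisp salmon": 1+1+1+2 = 5 ✓
Line 2: "powdery web waits through fog": 3+1+1+1+1 = 7 ✓
Line 3: "a vanishing bucket": 1+3+2 = 6 (expected 7)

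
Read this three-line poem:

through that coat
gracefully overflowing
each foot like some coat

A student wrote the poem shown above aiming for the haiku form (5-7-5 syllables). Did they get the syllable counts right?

Line 1: through (1), that (1), coat (1) → 3 (expected 5)
Line 2: gracefully (3), overflowing (4) → 7 ✓
Line 3: each (1), foot (1), like (1), some (1), coat (1) → 5 ✓

No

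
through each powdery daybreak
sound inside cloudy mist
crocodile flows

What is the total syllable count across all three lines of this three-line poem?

17

Line 1: through (1), each (1), powdery (3), daybreak (2) → 7
Line 2: sound (1), inside (2), cloudy (2), mist (1) → 6
Line 3: crocodile (3), flows (1) → 4
Total: 7 + 6 + 4 = 17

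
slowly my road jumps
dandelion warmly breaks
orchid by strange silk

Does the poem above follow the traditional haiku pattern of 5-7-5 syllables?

Yes

Line 1: slowly (2), my (1), road (1), jumps (1) → 5 ✓
Line 2: dandelion (4), warmly (2), breaks (1) → 7 ✓
Line 3: orchid (2), by (1), strange (1), silk (1) → 5 ✓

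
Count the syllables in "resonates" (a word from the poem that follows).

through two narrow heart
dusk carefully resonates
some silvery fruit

3

"resonates" has 3 syllables.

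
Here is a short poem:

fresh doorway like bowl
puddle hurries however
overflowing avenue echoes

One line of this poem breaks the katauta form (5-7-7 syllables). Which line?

Line 3

Line 1: "fresh doorway like bowl": 1+2+1+1 = 5 ✓
Line 2: "puddle hurries however": 2+2+3 = 7 ✓
Line 3: "overflowing avenue echoes": 4+3+2 = 9 (expected 7)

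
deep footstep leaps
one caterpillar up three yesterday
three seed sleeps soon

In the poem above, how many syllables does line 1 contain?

Line 1: deep (1), footstep (2), leaps (1) → 4

4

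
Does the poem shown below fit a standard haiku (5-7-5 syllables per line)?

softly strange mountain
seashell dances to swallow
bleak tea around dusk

Line 1: softly (2), strange (1), mountain (2) → 5 ✓
Line 2: seashell (2), dances (2), to (1), swallow (2) → 7 ✓
Line 3: bleak (1), tea (1), around (2), dusk (1) → 5 ✓

Yes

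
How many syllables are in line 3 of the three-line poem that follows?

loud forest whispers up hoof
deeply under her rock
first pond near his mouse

Line 3: first(1) + pond(1) + near(1) + his(1) + mouse(1) = 5

5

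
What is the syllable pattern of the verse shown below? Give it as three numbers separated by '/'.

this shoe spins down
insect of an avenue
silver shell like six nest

Line 1: this (1), shoe (1), spins (1), down (1) → 4
Line 2: insect (2), of (1), an (1), avenue (3) → 7
Line 3: silver (2), shell (1), like (1), six (1), nest (1) → 6

4/7/6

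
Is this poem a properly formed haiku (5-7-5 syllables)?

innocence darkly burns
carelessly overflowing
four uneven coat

Line 1: "innocence darkly burns": 3+2+1 = 6 (expected 5)
Line 2: "carelessly overflowing": 3+4 = 7 ✓
Line 3: "four uneven coat": 1+3+1 = 5 ✓

No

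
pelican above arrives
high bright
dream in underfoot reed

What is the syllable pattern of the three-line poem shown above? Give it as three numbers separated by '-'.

Line 1: "pelican above arrives": 3+2+2 = 7
Line 2: "high bright": 1+1 = 2
Line 3: "dream in underfoot reed": 1+1+3+1 = 6

7-2-6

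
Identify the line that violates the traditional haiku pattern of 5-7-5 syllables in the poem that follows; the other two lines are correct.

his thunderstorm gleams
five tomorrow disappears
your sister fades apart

The third line

Line 1: his (1), thunderstorm (3), gleams (1) → 5 ✓
Line 2: five (1), tomorrow (3), disappears (3) → 7 ✓
Line 3: your (1), sister (2), fades (1), apart (2) → 6 (expected 5)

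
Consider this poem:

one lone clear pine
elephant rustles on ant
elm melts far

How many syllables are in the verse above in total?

14

Line 1: "one lone clear pine": 1+1+1+1 = 4
Line 2: "elephant rustles on ant": 3+2+1+1 = 7
Line 3: "elm melts far": 1+1+1 = 3
Total: 4 + 7 + 3 = 14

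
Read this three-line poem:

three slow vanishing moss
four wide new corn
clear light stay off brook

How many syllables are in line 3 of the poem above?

Line 3: clear(1) + light(1) + stay(1) + off(1) + brook(1) = 5

5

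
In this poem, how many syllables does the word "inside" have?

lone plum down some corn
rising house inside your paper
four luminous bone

2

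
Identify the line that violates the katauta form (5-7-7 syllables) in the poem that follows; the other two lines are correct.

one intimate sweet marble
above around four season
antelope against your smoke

Line 1: one(1) + intimate(3) + sweet(1) + marble(2) = 7 (expected 5)
Line 2: above(2) + around(2) + four(1) + season(2) = 7 ✓
Line 3: antelope(3) + against(2) + your(1) + smoke(1) = 7 ✓

The first line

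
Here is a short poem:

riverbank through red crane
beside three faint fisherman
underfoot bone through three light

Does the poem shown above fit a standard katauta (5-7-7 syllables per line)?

No

Line 1: riverbank(3) + through(1) + red(1) + crane(1) = 6 (expected 5)
Line 2: beside(2) + three(1) + faint(1) + fisherman(3) = 7 ✓
Line 3: underfoot(3) + bone(1) + through(1) + three(1) + light(1) = 7 ✓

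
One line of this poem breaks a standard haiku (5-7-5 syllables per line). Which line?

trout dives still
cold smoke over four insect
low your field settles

Line 1

Line 1: trout (1), dives (1), still (1) → 3 (expected 5)
Line 2: cold (1), smoke (1), over (2), four (1), insect (2) → 7 ✓
Line 3: low (1), your (1), field (1), settles (2) → 5 ✓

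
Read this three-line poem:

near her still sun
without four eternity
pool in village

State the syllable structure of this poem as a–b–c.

Line 1: "near her still sun": 1+1+1+1 = 4
Line 2: "without four eternity": 2+1+4 = 7
Line 3: "pool in village": 1+1+2 = 4

4–7–4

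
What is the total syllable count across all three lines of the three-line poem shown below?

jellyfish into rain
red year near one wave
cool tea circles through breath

17

Line 1: jellyfish (3), into (2), rain (1) → 6
Line 2: red (1), year (1), near (1), one (1), wave (1) → 5
Line 3: cool (1), tea (1), circles (2), through (1), breath (1) → 6
Total: 6 + 5 + 6 = 17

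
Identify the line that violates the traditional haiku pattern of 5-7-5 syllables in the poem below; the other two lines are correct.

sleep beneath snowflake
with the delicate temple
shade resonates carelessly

Line 1: sleep (1), beneath (2), snowflake (2) → 5 ✓
Line 2: with (1), the (1), delicate (3), temple (2) → 7 ✓
Line 3: shade (1), resonates (3), carelessly (3) → 7 (expected 5)

The third line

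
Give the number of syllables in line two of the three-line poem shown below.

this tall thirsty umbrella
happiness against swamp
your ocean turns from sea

Line two: happiness (3), against (2), swamp (1) → 6

6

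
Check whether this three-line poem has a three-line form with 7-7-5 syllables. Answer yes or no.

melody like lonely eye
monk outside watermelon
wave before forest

Line 1: melody(3) + like(1) + lonely(2) + eye(1) = 7 ✓
Line 2: monk(1) + outside(2) + watermelon(4) = 7 ✓
Line 3: wave(1) + before(2) + forest(2) = 5 ✓

Yes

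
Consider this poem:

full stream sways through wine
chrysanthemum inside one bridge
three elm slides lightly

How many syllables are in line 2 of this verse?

Line 2: chrysanthemum(4) + inside(2) + one(1) + bridge(1) = 8

8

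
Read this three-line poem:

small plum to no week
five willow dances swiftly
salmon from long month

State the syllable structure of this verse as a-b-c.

Line 1: small(1) + plum(1) + to(1) + no(1) + week(1) = 5
Line 2: five(1) + willow(2) + dances(2) + swiftly(2) = 7
Line 3: salmon(2) + from(1) + long(1) + month(1) = 5

5-7-5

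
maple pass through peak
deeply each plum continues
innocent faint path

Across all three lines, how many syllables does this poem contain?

17

Line 1: maple (2), pass (1), through (1), peak (1) → 5
Line 2: deeply (2), each (1), plum (1), continues (3) → 7
Line 3: innocent (3), faint (1), path (1) → 5
Total: 5 + 7 + 5 = 17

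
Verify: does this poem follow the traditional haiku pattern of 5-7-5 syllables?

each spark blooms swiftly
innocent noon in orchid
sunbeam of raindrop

Yes

Line 1: each (1), spark (1), blooms (1), swiftly (2) → 5 ✓
Line 2: innocent (3), noon (1), in (1), orchid (2) → 7 ✓
Line 3: sunbeam (2), of (1), raindrop (2) → 5 ✓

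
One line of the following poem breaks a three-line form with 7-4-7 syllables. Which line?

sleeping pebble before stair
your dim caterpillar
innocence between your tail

The second line

Line 1: sleeping (2), pebble (2), before (2), stair (1) → 7 ✓
Line 2: your (1), dim (1), caterpillar (4) → 6 (expected 4)
Line 3: innocence (3), between (2), your (1), tail (1) → 7 ✓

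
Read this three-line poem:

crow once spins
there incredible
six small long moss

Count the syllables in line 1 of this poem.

3

Line 1: crow(1) + once(1) + spins(1) = 3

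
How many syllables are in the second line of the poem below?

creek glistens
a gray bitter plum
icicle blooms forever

5

The second line: "a gray bitter plum": 1+1+2+1 = 5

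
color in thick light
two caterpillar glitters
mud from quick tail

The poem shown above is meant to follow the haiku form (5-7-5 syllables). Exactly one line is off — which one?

Line 1: "color in thick light": 2+1+1+1 = 5 ✓
Line 2: "two caterpillar glitters": 1+4+2 = 7 ✓
Line 3: "mud from quick tail": 1+1+1+1 = 4 (expected 5)

The third line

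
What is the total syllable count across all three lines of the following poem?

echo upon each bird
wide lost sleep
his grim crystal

13

Line 1: "echo upon each bird": 2+2+1+1 = 6
Line 2: "wide lost sleep": 1+1+1 = 3
Line 3: "his grim crystal": 1+1+2 = 4
Total: 6 + 3 + 4 = 13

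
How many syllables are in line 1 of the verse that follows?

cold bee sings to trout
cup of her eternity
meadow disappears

5

Line 1: "cold bee sings to trout": 1+1+1+1+1 = 5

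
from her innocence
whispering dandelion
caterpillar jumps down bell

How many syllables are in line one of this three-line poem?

5

Line one: from (1), her (1), innocence (3) → 5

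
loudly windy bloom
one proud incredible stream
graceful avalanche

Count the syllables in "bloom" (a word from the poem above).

"bloom" has 1 syllable.

1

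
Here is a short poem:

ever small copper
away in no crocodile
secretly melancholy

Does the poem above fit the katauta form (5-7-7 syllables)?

Yes

Line 1: ever(2) + small(1) + copper(2) = 5 ✓
Line 2: away(2) + in(1) + no(1) + crocodile(3) = 7 ✓
Line 3: secretly(3) + melancholy(4) = 7 ✓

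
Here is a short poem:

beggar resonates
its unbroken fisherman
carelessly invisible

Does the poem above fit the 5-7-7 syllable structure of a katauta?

Yes

Line 1: beggar (2), resonates (3) → 5 ✓
Line 2: its (1), unbroken (3), fisherman (3) → 7 ✓
Line 3: carelessly (3), invisible (4) → 7 ✓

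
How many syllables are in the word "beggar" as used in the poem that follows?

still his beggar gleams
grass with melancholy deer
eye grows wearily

"beggar" has 2 syllables.

2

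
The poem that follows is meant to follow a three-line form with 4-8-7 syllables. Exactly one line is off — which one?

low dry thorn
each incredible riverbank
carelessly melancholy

Line 1: low(1) + dry(1) + thorn(1) = 3 (expected 4)
Line 2: each(1) + incredible(4) + riverbank(3) = 8 ✓
Line 3: carelessly(3) + melancholy(4) = 7 ✓

Line 1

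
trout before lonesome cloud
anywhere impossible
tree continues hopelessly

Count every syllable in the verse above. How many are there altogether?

20

Line 1: "trout before lonesome cloud": 1+2+2+1 = 6
Line 2: "anywhere impossible": 3+4 = 7
Line 3: "tree continues hopelessly": 1+3+3 = 7
Total: 6 + 7 + 7 = 20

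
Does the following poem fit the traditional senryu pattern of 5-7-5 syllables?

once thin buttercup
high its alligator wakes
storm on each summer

Line 1: "once thin buttercup": 1+1+3 = 5 ✓
Line 2: "high its alligator wakes": 1+1+4+1 = 7 ✓
Line 3: "storm on each summer": 1+1+1+2 = 5 ✓

Yes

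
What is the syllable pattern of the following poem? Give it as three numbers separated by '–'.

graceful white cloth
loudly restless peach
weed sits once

Line 1: "graceful white cloth": 2+1+1 = 4
Line 2: "loudly restless peach": 2+2+1 = 5
Line 3: "weed sits once": 1+1+1 = 3

4–5–3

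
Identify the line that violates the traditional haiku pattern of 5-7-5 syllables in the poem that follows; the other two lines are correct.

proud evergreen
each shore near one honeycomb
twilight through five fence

Line 1: proud(1) + evergreen(3) = 4 (expected 5)
Line 2: each(1) + shore(1) + near(1) + one(1) + honeycomb(3) = 7 ✓
Line 3: twilight(2) + through(1) + five(1) + fence(1) = 5 ✓

Line 1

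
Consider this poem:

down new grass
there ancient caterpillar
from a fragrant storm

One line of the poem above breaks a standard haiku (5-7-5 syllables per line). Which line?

Line 1: "down new grass": 1+1+1 = 3 (expected 5)
Line 2: "there ancient caterpillar": 1+2+4 = 7 ✓
Line 3: "from a fragrant storm": 1+1+2+1 = 5 ✓

The first line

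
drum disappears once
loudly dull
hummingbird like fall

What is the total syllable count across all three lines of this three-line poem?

13

Line 1: drum(1) + disappears(3) + once(1) = 5
Line 2: loudly(2) + dull(1) = 3
Line 3: hummingbird(3) + like(1) + fall(1) = 5
Total: 5 + 3 + 5 = 13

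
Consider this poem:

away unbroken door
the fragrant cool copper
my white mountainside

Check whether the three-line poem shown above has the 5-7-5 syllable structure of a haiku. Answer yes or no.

No

Line 1: "away unbroken door": 2+3+1 = 6 (expected 5)
Line 2: "the fragrant cool copper": 1+2+1+2 = 6 (expected 7)
Line 3: "my white mountainside": 1+1+3 = 5 ✓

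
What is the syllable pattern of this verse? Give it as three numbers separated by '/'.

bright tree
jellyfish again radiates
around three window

2/8/5

Line 1: bright(1) + tree(1) = 2
Line 2: jellyfish(3) + again(2) + radiates(3) = 8
Line 3: around(2) + three(1) + window(2) = 5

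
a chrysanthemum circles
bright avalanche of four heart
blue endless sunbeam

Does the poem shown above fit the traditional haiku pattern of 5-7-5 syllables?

No

Line 1: a(1) + chrysanthemum(4) + circles(2) = 7 (expected 5)
Line 2: bright(1) + avalanche(3) + of(1) + four(1) + heart(1) = 7 ✓
Line 3: blue(1) + endless(2) + sunbeam(2) = 5 ✓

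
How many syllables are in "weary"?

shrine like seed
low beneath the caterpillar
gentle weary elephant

2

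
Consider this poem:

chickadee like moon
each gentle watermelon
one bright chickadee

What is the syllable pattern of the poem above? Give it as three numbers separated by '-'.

Line 1: "chickadee like moon": 3+1+1 = 5
Line 2: "each gentle watermelon": 1+2+4 = 7
Line 3: "one bright chickadee": 1+1+3 = 5

5-7-5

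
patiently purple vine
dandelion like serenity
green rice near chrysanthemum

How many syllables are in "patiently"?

3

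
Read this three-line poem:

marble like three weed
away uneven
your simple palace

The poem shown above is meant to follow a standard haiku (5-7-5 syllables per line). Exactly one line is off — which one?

Line 2

Line 1: "marble like three weed": 2+1+1+1 = 5 ✓
Line 2: "away uneven": 2+3 = 5 (expected 7)
Line 3: "your simple palace": 1+2+2 = 5 ✓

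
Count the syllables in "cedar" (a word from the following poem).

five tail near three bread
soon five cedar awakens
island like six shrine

2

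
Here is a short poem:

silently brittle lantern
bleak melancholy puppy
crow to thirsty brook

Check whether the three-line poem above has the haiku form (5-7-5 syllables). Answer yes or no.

Line 1: silently (3), brittle (2), lantern (2) → 7 (expected 5)
Line 2: bleak (1), melancholy (4), puppy (2) → 7 ✓
Line 3: crow (1), to (1), thirsty (2), brook (1) → 5 ✓

No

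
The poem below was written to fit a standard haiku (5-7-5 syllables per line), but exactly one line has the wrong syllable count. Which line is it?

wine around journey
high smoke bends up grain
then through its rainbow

Line 1: "wine around journey": 1+2+2 = 5 ✓
Line 2: "high smoke bends up grain": 1+1+1+1+1 = 5 (expected 7)
Line 3: "then through its rainbow": 1+1+1+2 = 5 ✓

The second line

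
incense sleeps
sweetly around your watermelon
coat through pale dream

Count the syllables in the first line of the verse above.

3

The first line: incense (2), sleeps (1) → 3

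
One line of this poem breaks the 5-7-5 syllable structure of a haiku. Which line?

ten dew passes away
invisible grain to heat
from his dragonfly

The first line

Line 1: ten(1) + dew(1) + passes(2) + away(2) = 6 (expected 5)
Line 2: invisible(4) + grain(1) + to(1) + heat(1) = 7 ✓
Line 3: from(1) + his(1) + dragonfly(3) = 5 ✓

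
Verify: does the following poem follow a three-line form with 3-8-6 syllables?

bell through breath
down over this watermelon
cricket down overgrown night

Line 1: bell(1) + through(1) + breath(1) = 3 ✓
Line 2: down(1) + over(2) + this(1) + watermelon(4) = 8 ✓
Line 3: cricket(2) + down(1) + overgrown(3) + night(1) = 7 (expected 6)

No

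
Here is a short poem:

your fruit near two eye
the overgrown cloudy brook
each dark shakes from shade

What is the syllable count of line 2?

Line 2: "the overgrown cloudy brook": 1+3+2+1 = 7

7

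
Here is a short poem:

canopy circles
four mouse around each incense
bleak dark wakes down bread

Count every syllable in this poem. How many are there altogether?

17

Line 1: "canopy circles": 3+2 = 5
Line 2: "four mouse around each incense": 1+1+2+1+2 = 7
Line 3: "bleak dark wakes down bread": 1+1+1+1+1 = 5
Total: 5 + 7 + 5 = 17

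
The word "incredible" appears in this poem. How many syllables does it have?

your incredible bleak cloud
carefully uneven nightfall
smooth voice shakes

"incredible" has 4 syllables.

4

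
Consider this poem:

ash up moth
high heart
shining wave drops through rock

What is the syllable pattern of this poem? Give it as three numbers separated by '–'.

3–2–6

Line 1: "ash up moth": 1+1+1 = 3
Line 2: "high heart": 1+1 = 2
Line 3: "shining wave drops through rock": 2+1+1+1+1 = 6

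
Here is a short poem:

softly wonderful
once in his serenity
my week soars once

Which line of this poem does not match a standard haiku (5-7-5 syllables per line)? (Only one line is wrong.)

Line 3

Line 1: softly(2) + wonderful(3) = 5 ✓
Line 2: once(1) + in(1) + his(1) + serenity(4) = 7 ✓
Line 3: my(1) + week(1) + soars(1) + once(1) = 4 (expected 5)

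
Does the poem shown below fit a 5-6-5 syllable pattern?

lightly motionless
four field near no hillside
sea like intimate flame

No

Line 1: "lightly motionless": 2+3 = 5 ✓
Line 2: "four field near no hillside": 1+1+1+1+2 = 6 ✓
Line 3: "sea like intimate flame": 1+1+3+1 = 6 (expected 5)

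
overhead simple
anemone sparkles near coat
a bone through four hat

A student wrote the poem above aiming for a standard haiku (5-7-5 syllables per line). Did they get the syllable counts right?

No

Line 1: overhead (3), simple (2) → 5 ✓
Line 2: anemone (4), sparkles (2), near (1), coat (1) → 8 (expected 7)
Line 3: a (1), bone (1), through (1), four (1), hat (1) → 5 ✓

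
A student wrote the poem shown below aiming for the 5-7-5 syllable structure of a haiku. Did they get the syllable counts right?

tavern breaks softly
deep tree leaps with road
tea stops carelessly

Line 1: tavern (2), breaks (1), softly (2) → 5 ✓
Line 2: deep (1), tree (1), leaps (1), with (1), road (1) → 5 (expected 7)
Line 3: tea (1), stops (1), carelessly (3) → 5 ✓

No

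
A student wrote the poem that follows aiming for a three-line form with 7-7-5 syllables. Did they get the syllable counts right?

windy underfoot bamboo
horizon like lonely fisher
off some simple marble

No

Line 1: windy(2) + underfoot(3) + bamboo(2) = 7 ✓
Line 2: horizon(3) + like(1) + lonely(2) + fisher(2) = 8 (expected 7)
Line 3: off(1) + some(1) + simple(2) + marble(2) = 6 (expected 5)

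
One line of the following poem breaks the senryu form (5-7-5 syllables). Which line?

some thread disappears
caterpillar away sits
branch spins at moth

Line 3

Line 1: some(1) + thread(1) + disappears(3) = 5 ✓
Line 2: caterpillar(4) + away(2) + sits(1) = 7 ✓
Line 3: branch(1) + spins(1) + at(1) + moth(1) = 4 (expected 5)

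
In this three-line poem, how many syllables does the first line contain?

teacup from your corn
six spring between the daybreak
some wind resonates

5

The first line: "teacup from your corn": 2+1+1+1 = 5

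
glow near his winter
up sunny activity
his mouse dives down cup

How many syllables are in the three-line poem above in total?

Line 1: "glow near his winter": 1+1+1+2 = 5
Line 2: "up sunny activity": 1+2+4 = 7
Line 3: "his mouse dives down cup": 1+1+1+1+1 = 5
Total: 5 + 7 + 5 = 17

17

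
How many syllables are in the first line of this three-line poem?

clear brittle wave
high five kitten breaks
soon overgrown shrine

4

The first line: "clear brittle wave": 1+2+1 = 4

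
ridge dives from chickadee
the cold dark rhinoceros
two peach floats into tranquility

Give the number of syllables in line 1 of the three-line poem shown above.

6

Line 1: "ridge dives from chickadee": 1+1+1+3 = 6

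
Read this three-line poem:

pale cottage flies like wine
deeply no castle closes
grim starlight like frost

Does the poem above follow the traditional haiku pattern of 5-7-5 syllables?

Line 1: pale(1) + cottage(2) + flies(1) + like(1) + wine(1) = 6 (expected 5)
Line 2: deeply(2) + no(1) + castle(2) + closes(2) = 7 ✓
Line 3: grim(1) + starlight(2) + like(1) + frost(1) = 5 ✓

No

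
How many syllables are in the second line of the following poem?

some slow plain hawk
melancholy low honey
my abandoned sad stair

The second line: melancholy (4), low (1), honey (2) → 7

7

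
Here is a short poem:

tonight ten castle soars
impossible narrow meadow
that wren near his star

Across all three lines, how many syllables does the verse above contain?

19

Line 1: tonight(2) + ten(1) + castle(2) + soars(1) = 6
Line 2: impossible(4) + narrow(2) + meadow(2) = 8
Line 3: that(1) + wren(1) + near(1) + his(1) + star(1) = 5
Total: 6 + 8 + 5 = 19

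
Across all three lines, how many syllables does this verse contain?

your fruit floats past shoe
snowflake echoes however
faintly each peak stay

17

Line 1: your(1) + fruit(1) + floats(1) + past(1) + shoe(1) = 5
Line 2: snowflake(2) + echoes(2) + however(3) = 7
Line 3: faintly(2) + each(1) + peak(1) + stay(1) = 5
Total: 5 + 7 + 5 = 17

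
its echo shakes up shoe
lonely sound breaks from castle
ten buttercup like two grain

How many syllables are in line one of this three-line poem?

Line one: its (1), echo (2), shakes (1), up (1), shoe (1) → 6

6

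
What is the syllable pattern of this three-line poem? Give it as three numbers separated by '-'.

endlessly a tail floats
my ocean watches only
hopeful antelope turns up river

Line 1: endlessly(3) + a(1) + tail(1) + floats(1) = 6
Line 2: my(1) + ocean(2) + watches(2) + only(2) = 7
Line 3: hopeful(2) + antelope(3) + turns(1) + up(1) + river(2) = 9

6-7-9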